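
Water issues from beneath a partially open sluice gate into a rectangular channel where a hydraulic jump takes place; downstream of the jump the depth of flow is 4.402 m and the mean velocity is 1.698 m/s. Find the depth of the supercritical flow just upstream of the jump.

y₁ = 0.5252 m

Fr₂ = V₂/√(g·y₂) = 1.698/√(9.81×4.402) = 0.2584.
Since the conjugate-depth ratio holds either way, y₁/y₂ = ½[√(1 + 8Fr₂²) − 1] = ½[√1.5341 − 1] = 0.1193.
y₁ = 0.1193 × 4.402 = 0.5252 m.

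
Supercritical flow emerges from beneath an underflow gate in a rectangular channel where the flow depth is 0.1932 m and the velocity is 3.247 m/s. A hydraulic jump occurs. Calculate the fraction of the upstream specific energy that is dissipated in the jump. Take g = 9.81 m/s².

ΔE/E₁ = 0.151 (15.1%)

Fr₁ = V₁/√(g·y₁) = 3.247/√(9.81×0.1932) = 2.359.
By Bélanger, y₂/y₁ = ½[√(1 + 8Fr₁²) − 1] = ½[√45.502 − 1] = 2.873.
y₂ = 2.873 × 0.1932 = 0.5550 m.
E₁ = y₁ + V₁²/2g = 0.7306 m. ΔE = (y₂ − y₁)³/(4y₁y₂) = 0.1104 m. ΔE/E₁ = 0.1104/0.7306 = 0.151.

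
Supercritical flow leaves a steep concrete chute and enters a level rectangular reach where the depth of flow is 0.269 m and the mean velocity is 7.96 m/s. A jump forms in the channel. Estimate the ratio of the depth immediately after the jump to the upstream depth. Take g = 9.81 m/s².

y₂/y₁ = 6.45

Fr₁ = V₁/√(g·y₁) = 7.96/√(9.81×0.269) = 4.90.
Conjugate-depth relation: y₂/y₁ = ½[√(1 + 8Fr₁²) − 1] = ½[√193.1 − 1] = 6.45.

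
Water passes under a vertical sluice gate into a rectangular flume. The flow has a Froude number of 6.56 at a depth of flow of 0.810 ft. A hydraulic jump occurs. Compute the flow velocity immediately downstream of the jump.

V₂ = 3.81 ft/s

Fr₁ = 6.56 (given).
Sequent-depth ratio: y₂/y₁ = ½[√(1 + 8Fr₁²) − 1] = ½[√345.3 − 1] = 8.79.
y₂ = 8.79 × 0.810 = 7.12 ft.
V₁ = Fr₁·√(g·y₁) = 6.56×√(32.2×0.810) = 33.5 ft/s; q = V₁·y₁ = 27.1 ft²/s.
V₂ = q/y₂ = 27.1/7.12 = 3.81 ft/s.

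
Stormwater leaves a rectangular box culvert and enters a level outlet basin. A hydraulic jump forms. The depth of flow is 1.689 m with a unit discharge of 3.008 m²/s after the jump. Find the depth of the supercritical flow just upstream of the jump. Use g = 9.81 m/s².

y₁ = 0.4991 m

V₂ = q/y₂ = 3.008/1.689 = 1.781 m/s; Fr₂ = V₂/√(g·y₂) = 0.4375.
From the momentum equation (using Fr₂), y₁/y₂ = ½[√(1 + 8Fr₂²) − 1] = ½[√2.5314 − 1] = 0.2955.
y₁ = 0.2955 × 1.689 = 0.4991 m.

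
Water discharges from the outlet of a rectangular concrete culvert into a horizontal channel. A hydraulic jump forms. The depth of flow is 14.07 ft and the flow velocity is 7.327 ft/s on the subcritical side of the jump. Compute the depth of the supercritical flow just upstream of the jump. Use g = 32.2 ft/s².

y₁ = 2.784 ft

Fr₂ = V₂/√(g·y₂) = 7.327/√(32.2×14.07) = 0.3442.
The Bélanger relation is symmetric: y₁/y₂ = ½[√(1 + 8Fr₂²) − 1] = ½[√1.9480 − 1] = 0.1978.
y₁ = 0.1978 × 14.07 = 2.784 ft.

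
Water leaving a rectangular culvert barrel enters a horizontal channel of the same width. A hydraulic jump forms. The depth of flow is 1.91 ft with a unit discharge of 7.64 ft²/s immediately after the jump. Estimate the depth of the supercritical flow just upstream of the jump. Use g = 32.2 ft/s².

y₁ = 0.721 ft

V₂ = q/y₂ = 7.64/1.91 = 4.00 ft/s; Fr₂ = V₂/√(g·y₂) = 0.510.
The Bélanger relation is symmetric: y₁/y₂ = ½[√(1 + 8Fr₂²) − 1] = ½[√3.081 − 1] = 0.378.
y₁ = 0.378 × 1.91 = 0.721 ft.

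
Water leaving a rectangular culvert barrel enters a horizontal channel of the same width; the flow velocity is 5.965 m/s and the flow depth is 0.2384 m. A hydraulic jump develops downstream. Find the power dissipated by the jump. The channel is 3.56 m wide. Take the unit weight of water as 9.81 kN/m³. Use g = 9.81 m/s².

P = 38.70 kW

Fr₁ = V₁/√(g·y₁) = 5.965/√(9.81×0.2384) = 3.901.
Conjugate-depth relation: y₂/y₁ = ½[√(1 + 8Fr₁²) − 1] = ½[√122.71 − 1] = 5.039.
y₂ = 5.039 × 0.2384 = 1.201 m.
q = V₁·y₁ = 5.965 × 0.2384 = 1.422 m²/s. V₂ = q/y₂ = 1.422/1.201 = 1.184 m/s. E₁ = y₁ + V₁²/2g = 2.052 m; E₂ = y₂ + V₂²/2g = 1.273 m. ΔE = E₁ − E₂ = 0.7792 m.
Q = q·b = 1.422 × 3.56 = 5.063 m³/s. P = γ·Q·ΔE = 9.81 × 5.063 × 0.7792 = 38.70 kW.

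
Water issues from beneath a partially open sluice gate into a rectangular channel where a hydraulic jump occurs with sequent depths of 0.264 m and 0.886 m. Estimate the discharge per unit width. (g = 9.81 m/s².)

For a rectangular channel the momentum equation gives q² = ½·g·y₁·y₂·(y₁ + y₂) = ½×9.81×0.264×0.886×1.15 = 1.32.
q = √1.32 = 1.15 m²/s.

q = 1.15 m²/s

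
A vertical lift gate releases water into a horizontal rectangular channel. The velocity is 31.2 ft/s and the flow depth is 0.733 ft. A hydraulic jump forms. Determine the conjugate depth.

Fr₁ = V₁/√(g·y₁) = 31.2/√(32.2×0.733) = 6.42.
From the momentum equation for a rectangular channel, y₂/y₁ = ½[√(1 + 8Fr₁²) − 1] = ½[√330.9 − 1] = 8.60.
y₂ = 8.60 × 0.733 = 6.30 ft.

y₂ = 6.30 ft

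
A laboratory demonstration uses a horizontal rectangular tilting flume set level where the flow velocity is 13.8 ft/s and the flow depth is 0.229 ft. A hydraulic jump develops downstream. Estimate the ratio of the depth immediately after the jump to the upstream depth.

Fr₁ = V₁/√(g·y₁) = 13.8/√(32.2×0.229) = 5.08.
By Bélanger, y₂/y₁ = ½[√(1 + 8Fr₁²) − 1] = ½[√207.6 − 1] = 6.70.

y₂/y₁ = 6.70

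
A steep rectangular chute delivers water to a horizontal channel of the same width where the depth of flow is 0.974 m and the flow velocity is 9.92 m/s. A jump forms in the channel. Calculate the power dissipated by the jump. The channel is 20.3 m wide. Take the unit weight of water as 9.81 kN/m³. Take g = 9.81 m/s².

P = 3321 kW

Fr₁ = V₁/√(g·y₁) = 9.92/√(9.81×0.974) = 3.21.
Conjugate-depth relation: y₂/y₁ = ½[√(1 + 8Fr₁²) − 1] = ½[√83.39 − 1] = 4.07.
y₂ = 4.07 × 0.974 = 3.96 m.
q = V₁·y₁ = 9.92 × 0.974 = 9.66 m²/s. V₂ = q/y₂ = 9.66/3.96 = 2.44 m/s. E₁ = y₁ + V₁²/2g = 5.99 m; E₂ = y₂ + V₂²/2g = 4.26 m. ΔE = E₁ − E₂ = 1.73 m.
Q = q·b = 9.66 × 20.3 = 196 m³/s. P = γ·Q·ΔE = 9.81 × 196 × 1.73 = 3321 kW.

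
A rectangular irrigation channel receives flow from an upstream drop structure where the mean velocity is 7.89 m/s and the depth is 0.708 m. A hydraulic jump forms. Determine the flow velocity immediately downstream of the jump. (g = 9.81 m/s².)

Fr₁ = V₁/√(g·y₁) = 7.89/√(9.81×0.708) = 2.99.
Sequent-depth ratio: y₂/y₁ = ½[√(1 + 8Fr₁²) − 1] = ½[√72.70 − 1] = 3.76.
y₂ = 3.76 × 0.708 = 2.66 m.
q = V₁·y₁ = 7.89 × 0.708 = 5.59 m²/s.
V₂ = q/y₂ = 5.59/2.66 = 2.10 m/s.

V₂ = 2.10 m/s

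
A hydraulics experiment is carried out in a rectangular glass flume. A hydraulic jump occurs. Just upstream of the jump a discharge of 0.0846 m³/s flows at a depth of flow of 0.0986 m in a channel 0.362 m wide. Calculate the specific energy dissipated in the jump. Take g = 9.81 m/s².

q = Q/b = 0.0846/0.362 = 0.234 m²/s; V₁ = q/y₁ = 2.37 m/s. Fr₁ = V₁/√(g·y₁) = 2.41.
Sequent-depth ratio: y₂/y₁ = ½[√(1 + 8Fr₁²) − 1] = ½[√47.46 − 1] = 2.94.
y₂ = 2.94 × 0.0986 = 0.290 m.
V₂ = q/y₂ = 0.234/0.290 = 0.805 m/s. E₁ = y₁ + V₁²/2g = 0.385 m; E₂ = y₂ + V₂²/2g = 0.323 m. ΔE = E₁ − E₂ = 0.0616 m.

ΔE = 0.0616 m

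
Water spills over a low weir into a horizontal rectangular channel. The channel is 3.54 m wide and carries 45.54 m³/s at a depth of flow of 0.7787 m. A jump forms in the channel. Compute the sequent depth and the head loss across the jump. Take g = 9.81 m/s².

q = Q/b = 45.54/3.54 = 12.86 m²/s; V₁ = q/y₁ = 16.52 m/s. Fr₁ = V₁/√(g·y₁) = 5.977.
Conjugate-depth relation: y₂/y₁ = ½[√(1 + 8Fr₁²) − 1] = ½[√286.82 − 1] = 7.968.
y₂ = 7.968 × 0.7787 = 6.205 m.
V₂ = q/y₂ = 12.86/6.205 = 2.073 m/s. E₁ = y₁ + V₁²/2g = 14.69 m; E₂ = y₂ + V₂²/2g = 6.424 m. ΔE = E₁ − E₂ = 8.265 m.

y₂ = 6.205 m; ΔE = 8.265 m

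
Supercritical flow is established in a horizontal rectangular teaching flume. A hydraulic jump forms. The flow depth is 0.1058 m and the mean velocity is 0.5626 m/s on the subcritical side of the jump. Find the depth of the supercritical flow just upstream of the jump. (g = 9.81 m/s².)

y₁ = 0.04521 m

Fr₂ = V₂/√(g·y₂) = 0.5626/√(9.81×0.1058) = 0.5522.
Applying the sequent-depth relation in reverse, y₁/y₂ = ½[√(1 + 8Fr₂²) − 1] = ½[√3.4397 − 1] = 0.4273.
y₁ = 0.4273 × 0.1058 = 0.04521 m.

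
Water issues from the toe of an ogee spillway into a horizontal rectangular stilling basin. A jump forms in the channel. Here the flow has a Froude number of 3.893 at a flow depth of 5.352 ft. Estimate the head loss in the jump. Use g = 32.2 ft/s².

ΔE = 17.39 ft

Fr₁ = 3.893 (given).
Conjugate-depth relation: y₂/y₁ = ½[√(1 + 8Fr₁²) − 1] = ½[√122.24 − 1] = 5.028.
y₂ = 5.028 × 5.352 = 26.91 ft.
Head loss: ΔE = (y₂ − y₁)³/(4y₁y₂) = (26.91 − 5.352)³/(4×5.352×26.91) = 10020/576.1 = 17.39 ft.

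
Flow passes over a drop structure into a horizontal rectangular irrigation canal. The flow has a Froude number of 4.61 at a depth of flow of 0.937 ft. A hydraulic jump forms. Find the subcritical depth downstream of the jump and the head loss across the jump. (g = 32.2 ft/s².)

Fr₁ = 4.61 (given).
Sequent-depth ratio: y₂/y₁ = ½[√(1 + 8Fr₁²) − 1] = ½[√171.0 − 1] = 6.04.
y₂ = 6.04 × 0.937 = 5.66 ft.
V₁ = Fr₁·√(g·y₁) = 4.61×√(32.2×0.937) = 25.3 ft/s; q = V₁·y₁ = 23.7 ft²/s. V₂ = q/y₂ = 23.7/5.66 = 4.19 ft/s. E₁ = y₁ + V₁²/2g = 10.9 ft; E₂ = y₂ + V₂²/2g = 5.93 ft. ΔE = E₁ − E₂ = 4.96 ft.

y₂ = 5.66 ft; ΔE = 4.96 ft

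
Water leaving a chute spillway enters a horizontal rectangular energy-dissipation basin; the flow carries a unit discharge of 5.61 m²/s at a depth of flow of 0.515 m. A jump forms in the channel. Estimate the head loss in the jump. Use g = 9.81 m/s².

ΔE = 3.13 m

V₁ = q/y₁ = 5.61/0.515 = 10.9 m/s. Fr₁ = V₁/√(g·y₁) = 10.9/√(9.81×0.515) = 4.85.
Sequent-depth ratio: y₂/y₁ = ½[√(1 + 8Fr₁²) − 1] = ½[√188.9 − 1] = 6.37.
y₂ = 6.37 × 0.515 = 3.28 m.
V₂ = q/y₂ = 5.61/3.28 = 1.71 m/s. E₁ = y₁ + V₁²/2g = 6.56 m; E₂ = y₂ + V₂²/2g = 3.43 m. ΔE = E₁ − E₂ = 3.13 m.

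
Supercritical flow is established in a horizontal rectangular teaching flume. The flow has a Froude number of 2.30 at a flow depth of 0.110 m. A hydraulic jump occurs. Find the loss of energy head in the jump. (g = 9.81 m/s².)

ΔE = 0.0566 m

Fr₁ = 2.30 (given).
By Bélanger, y₂/y₁ = ½[√(1 + 8Fr₁²) − 1] = ½[√43.32 − 1] = 2.79.
y₂ = 2.79 × 0.110 = 0.307 m.
Head loss: ΔE = (y₂ − y₁)³/(4y₁y₂) = (0.307 − 0.110)³/(4×0.110×0.307) = 0.00765/0.135 = 0.0566 m.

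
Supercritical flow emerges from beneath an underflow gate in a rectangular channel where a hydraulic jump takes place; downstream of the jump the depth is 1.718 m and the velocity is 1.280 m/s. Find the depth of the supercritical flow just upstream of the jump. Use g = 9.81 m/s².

Fr₂ = V₂/√(g·y₂) = 1.280/√(9.81×1.718) = 0.3118.
The Bélanger relation is symmetric: y₁/y₂ = ½[√(1 + 8Fr₂²) − 1] = ½[√1.7777 − 1] = 0.1667.
y₁ = 0.1667 × 1.718 = 0.2863 m.

y₁ = 0.2863 m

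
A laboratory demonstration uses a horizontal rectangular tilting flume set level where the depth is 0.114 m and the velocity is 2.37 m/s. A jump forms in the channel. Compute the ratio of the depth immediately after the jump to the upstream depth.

y₂/y₁ = 2.71

Fr₁ = V₁/√(g·y₁) = 2.37/√(9.81×0.114) = 2.24.
From the momentum equation for a rectangular channel, y₂/y₁ = ½[√(1 + 8Fr₁²) − 1] = ½[√41.18 − 1] = 2.71.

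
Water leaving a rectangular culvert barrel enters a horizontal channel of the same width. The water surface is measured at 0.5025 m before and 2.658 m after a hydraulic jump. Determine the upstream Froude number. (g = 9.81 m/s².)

Fr₁ = 4.079

For a rectangular channel the momentum equation gives q² = ½·g·y₁·y₂·(y₁ + y₂) = ½×9.81×0.5025×2.658×3.160 = 20.71.
q = √20.71 = 4.550 m²/s.
V₁ = q/y₁ = 9.055 m/s; Fr₁ = V₁/√(g·y₁) = 4.079.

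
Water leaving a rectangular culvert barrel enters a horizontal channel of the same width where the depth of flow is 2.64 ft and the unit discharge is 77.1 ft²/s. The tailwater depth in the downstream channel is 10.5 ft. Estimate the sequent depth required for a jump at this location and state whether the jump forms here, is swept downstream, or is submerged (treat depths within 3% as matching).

V₁ = q/y₁ = 77.1/2.64 = 29.2 ft/s. Fr₁ = V₁/√(g·y₁) = 29.2/√(32.2×2.64) = 3.17.
Sequent-depth ratio: y₂/y₁ = ½[√(1 + 8Fr₁²) − 1] = ½[√81.27 − 1] = 4.01.
y₂ = 4.01 × 2.64 = 10.6 ft.
Tailwater y_tw = 10.5 ft: y_tw ≈ y₂, so the jump forms here.

y₂ = 10.6 ft; the jump forms here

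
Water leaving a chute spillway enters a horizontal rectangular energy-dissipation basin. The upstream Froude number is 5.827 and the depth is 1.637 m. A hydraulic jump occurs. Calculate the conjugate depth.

y₂ = 12.70 m

Fr₁ = 5.827 (given).
Conjugate-depth relation: y₂/y₁ = ½[√(1 + 8Fr₁²) − 1] = ½[√272.63 − 1] = 7.756.
y₂ = 7.756 × 1.637 = 12.70 m.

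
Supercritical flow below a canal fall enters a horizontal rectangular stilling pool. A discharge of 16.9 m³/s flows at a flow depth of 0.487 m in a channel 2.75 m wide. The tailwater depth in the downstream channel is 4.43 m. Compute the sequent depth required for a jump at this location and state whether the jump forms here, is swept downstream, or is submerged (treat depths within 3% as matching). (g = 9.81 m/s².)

q = Q/b = 16.9/2.75 = 6.15 m²/s; V₁ = q/y₁ = 12.6 m/s. Fr₁ = V₁/√(g·y₁) = 5.77.
Bélanger equation: y₂/y₁ = ½[√(1 + 8Fr₁²) − 1] = ½[√267.7 − 1] = 7.68.
y₂ = 7.68 × 0.487 = 3.74 m.
Tailwater y_tw = 4.43 m: y_tw > y₂, so the jump is submerged.

y₂ = 3.74 m; the jump is submerged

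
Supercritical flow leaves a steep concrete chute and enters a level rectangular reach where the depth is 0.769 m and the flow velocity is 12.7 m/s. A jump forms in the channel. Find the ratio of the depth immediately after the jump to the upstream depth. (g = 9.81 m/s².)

Fr₁ = V₁/√(g·y₁) = 12.7/√(9.81×0.769) = 4.62.
By Bélanger, y₂/y₁ = ½[√(1 + 8Fr₁²) − 1] = ½[√172.0 − 1] = 6.06.

y₂/y₁ = 6.06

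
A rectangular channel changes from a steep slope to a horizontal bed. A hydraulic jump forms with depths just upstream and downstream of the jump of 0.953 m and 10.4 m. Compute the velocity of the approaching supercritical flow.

For a rectangular channel the momentum equation gives q² = ½·g·y₁·y₂·(y₁ + y₂) = ½×9.81×0.953×10.4×11.4 = 552.
q = √552 = 23.5 m²/s.
V₁ = q/y₁ = 23.5/0.953 = 24.7 m/s.

V₁ = 24.7 m/s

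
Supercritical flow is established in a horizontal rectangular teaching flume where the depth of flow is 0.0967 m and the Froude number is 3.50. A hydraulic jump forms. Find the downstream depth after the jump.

Fr₁ = 3.50 (given).
Conjugate-depth relation: y₂/y₁ = ½[√(1 + 8Fr₁²) − 1] = ½[√99.00 − 1] = 4.47.
y₂ = 4.47 × 0.0967 = 0.433 m.

y₂ = 0.433 m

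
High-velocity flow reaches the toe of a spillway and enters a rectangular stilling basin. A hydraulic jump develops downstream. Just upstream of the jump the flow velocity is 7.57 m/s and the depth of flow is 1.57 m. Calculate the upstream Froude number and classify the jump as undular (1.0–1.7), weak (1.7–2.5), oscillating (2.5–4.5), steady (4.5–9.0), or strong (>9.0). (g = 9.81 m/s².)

Fr₁ = V₁/√(g·y₁) = 7.57/√(9.81×1.57) = 1.93.
Fr₁ = 1.93 lies in the weak range.

Fr₁ = 1.93; weak jump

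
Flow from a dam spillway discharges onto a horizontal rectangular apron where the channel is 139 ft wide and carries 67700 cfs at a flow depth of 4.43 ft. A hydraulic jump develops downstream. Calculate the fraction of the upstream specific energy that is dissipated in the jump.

q = Q/b = 67700/139 = 487 ft²/s; V₁ = q/y₁ = 110 ft/s. Fr₁ = V₁/√(g·y₁) = 9.21.
Bélanger equation: y₂/y₁ = ½[√(1 + 8Fr₁²) − 1] = ½[√678.9 − 1] = 12.5.
y₂ = 12.5 × 4.43 = 55.5 ft.
E₁ = y₁ + V₁²/2g = 192 ft. ΔE = (y₂ − y₁)³/(4y₁y₂) = 135 ft. ΔE/E₁ = 135/192 = 0.705.

ΔE/E₁ = 0.705 (70.5%)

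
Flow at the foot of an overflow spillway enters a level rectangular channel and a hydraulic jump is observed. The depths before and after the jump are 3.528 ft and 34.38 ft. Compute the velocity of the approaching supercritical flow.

V₁ = 77.12 ft/s

For a rectangular channel the momentum equation gives q² = ½·g·y₁·y₂·(y₁ + y₂) = ½×32.2×3.528×34.38×37.91 = 74027.
q = √74027 = 272.1 ft²/s.
V₁ = q/y₁ = 272.1/3.528 = 77.12 ft/s.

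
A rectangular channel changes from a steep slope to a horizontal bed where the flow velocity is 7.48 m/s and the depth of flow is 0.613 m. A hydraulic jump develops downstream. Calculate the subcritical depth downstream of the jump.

y₂ = 2.36 m

Fr₁ = V₁/√(g·y₁) = 7.48/√(9.81×0.613) = 3.05.
From the momentum equation for a rectangular channel, y₂/y₁ = ½[√(1 + 8Fr₁²) − 1] = ½[√75.43 − 1] = 3.84.
y₂ = 3.84 × 0.613 = 2.36 m.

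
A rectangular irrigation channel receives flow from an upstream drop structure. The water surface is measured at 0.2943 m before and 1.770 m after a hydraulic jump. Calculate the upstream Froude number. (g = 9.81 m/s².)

Fr₁ = 4.593

For a rectangular channel the momentum equation gives q² = ½·g·y₁·y₂·(y₁ + y₂) = ½×9.81×0.2943×1.770×2.064 = 5.274.
q = √5.274 = 2.297 m²/s.
V₁ = q/y₁ = 7.804 m/s; Fr₁ = V₁/√(g·y₁) = 4.593.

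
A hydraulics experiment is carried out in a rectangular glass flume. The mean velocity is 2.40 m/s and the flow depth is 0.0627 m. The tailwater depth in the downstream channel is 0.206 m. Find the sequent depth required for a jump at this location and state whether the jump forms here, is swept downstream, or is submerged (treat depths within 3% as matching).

Fr₁ = V₁/√(g·y₁) = 2.40/√(9.81×0.0627) = 3.06.
By Bélanger, y₂/y₁ = ½[√(1 + 8Fr₁²) − 1] = ½[√75.92 − 1] = 3.86.
y₂ = 3.86 × 0.0627 = 0.242 m.
Tailwater y_tw = 0.206 m: y_tw < y₂, so the jump is swept downstream.

y₂ = 0.242 m; the jump is swept downstream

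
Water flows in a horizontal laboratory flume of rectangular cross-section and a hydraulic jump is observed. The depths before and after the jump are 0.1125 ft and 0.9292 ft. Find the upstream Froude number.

For a rectangular channel the momentum equation gives q² = ½·g·y₁·y₂·(y₁ + y₂) = ½×32.2×0.1125×0.9292×1.042 = 1.753.
q = √1.753 = 1.324 ft²/s.
V₁ = q/y₁ = 11.77 ft/s; Fr₁ = V₁/√(g·y₁) = 6.184.

Fr₁ = 6.184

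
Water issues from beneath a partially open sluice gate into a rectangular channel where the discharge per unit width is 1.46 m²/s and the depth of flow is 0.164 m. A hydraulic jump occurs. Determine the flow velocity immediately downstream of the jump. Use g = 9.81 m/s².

V₁ = q/y₁ = 1.46/0.164 = 8.90 m/s. Fr₁ = V₁/√(g·y₁) = 8.90/√(9.81×0.164) = 7.02.
Bélanger equation: y₂/y₁ = ½[√(1 + 8Fr₁²) − 1] = ½[√395.1 − 1] = 9.44.
y₂ = 9.44 × 0.164 = 1.55 m.
V₂ = q/y₂ = 1.46/1.55 = 0.943 m/s.

V₂ = 0.943 m/s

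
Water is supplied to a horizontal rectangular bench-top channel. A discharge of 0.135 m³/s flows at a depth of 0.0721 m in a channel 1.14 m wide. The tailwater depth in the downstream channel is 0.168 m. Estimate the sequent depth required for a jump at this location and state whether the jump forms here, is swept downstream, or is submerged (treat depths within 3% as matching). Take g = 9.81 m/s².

q = Q/b = 0.135/1.14 = 0.118 m²/s; V₁ = q/y₁ = 1.64 m/s. Fr₁ = V₁/√(g·y₁) = 1.95.
From the momentum equation for a rectangular channel, y₂/y₁ = ½[√(1 + 8Fr₁²) − 1] = ½[√31.51 − 1] = 2.31.
y₂ = 2.31 × 0.0721 = 0.166 m.
Tailwater y_tw = 0.168 m: y_tw ≈ y₂, so the jump forms here.

y₂ = 0.166 m; the jump forms here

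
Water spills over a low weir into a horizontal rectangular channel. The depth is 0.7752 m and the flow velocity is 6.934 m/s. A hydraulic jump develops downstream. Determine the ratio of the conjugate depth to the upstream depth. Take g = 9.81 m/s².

Fr₁ = V₁/√(g·y₁) = 6.934/√(9.81×0.7752) = 2.514.
By Bélanger, y₂/y₁ = ½[√(1 + 8Fr₁²) − 1] = ½[√51.580 − 1] = 3.091.

y₂/y₁ = 3.091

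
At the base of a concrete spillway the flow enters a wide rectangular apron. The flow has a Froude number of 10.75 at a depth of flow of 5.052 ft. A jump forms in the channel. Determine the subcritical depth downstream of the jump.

Fr₁ = 10.75 (given).
By Bélanger, y₂/y₁ = ½[√(1 + 8Fr₁²) − 1] = ½[√925.50 − 1] = 14.71.
y₂ = 14.71 × 5.052 = 74.32 ft.

y₂ = 74.32 ft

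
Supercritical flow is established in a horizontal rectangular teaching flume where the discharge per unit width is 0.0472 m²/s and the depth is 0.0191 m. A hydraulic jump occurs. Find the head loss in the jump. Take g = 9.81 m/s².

ΔE = 0.180 m

V₁ = q/y₁ = 0.0472/0.0191 = 2.47 m/s. Fr₁ = V₁/√(g·y₁) = 2.47/√(9.81×0.0191) = 5.71.
Bélanger equation: y₂/y₁ = ½[√(1 + 8Fr₁²) − 1] = ½[√261.7 − 1] = 7.59.
y₂ = 7.59 × 0.0191 = 0.145 m.
Head loss: ΔE = (y₂ − y₁)³/(4y₁y₂) = (0.145 − 0.0191)³/(4×0.0191×0.145) = 0.00199/0.0111 = 0.180 m.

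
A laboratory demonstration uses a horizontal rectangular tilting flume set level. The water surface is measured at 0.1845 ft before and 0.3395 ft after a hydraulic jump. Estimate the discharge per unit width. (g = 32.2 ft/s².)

For a rectangular channel the momentum equation gives q² = ½·g·y₁·y₂·(y₁ + y₂) = ½×32.2×0.1845×0.3395×0.5240 = 0.5284.
q = √0.5284 = 0.7269 ft²/s.

q = 0.7269 ft²/s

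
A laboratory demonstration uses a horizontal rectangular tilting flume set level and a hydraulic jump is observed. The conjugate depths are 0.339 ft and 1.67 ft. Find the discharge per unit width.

For a rectangular channel the momentum equation gives q² = ½·g·y₁·y₂·(y₁ + y₂) = ½×32.2×0.339×1.67×2.01 = 18.3.
q = √18.3 = 4.28 ft²/s.

q = 4.28 ft²/s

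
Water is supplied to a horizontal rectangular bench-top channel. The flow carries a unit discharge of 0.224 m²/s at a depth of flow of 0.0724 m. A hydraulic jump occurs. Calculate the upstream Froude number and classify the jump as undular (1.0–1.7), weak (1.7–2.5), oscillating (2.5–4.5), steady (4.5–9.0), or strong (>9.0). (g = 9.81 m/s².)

Fr₁ = 3.67; oscillating jump

V₁ = q/y₁ = 0.224/0.0724 = 3.09 m/s. Fr₁ = V₁/√(g·y₁) = 3.09/√(9.81×0.0724) = 3.67.
Fr₁ = 3.67 lies in the oscillating range.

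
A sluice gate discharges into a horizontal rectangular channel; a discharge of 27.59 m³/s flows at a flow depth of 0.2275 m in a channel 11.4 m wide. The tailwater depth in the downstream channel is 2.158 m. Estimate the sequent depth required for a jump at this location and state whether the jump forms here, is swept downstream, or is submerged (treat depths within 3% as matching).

q = Q/b = 27.59/11.4 = 2.420 m²/s; V₁ = q/y₁ = 10.64 m/s. Fr₁ = V₁/√(g·y₁) = 7.121.
Conjugate-depth relation: y₂/y₁ = ½[√(1 + 8Fr₁²) − 1] = ½[√406.67 − 1] = 9.583.
y₂ = 9.583 × 0.2275 = 2.180 m.
Tailwater y_tw = 2.158 m: y_tw ≈ y₂, so the jump forms here.

y₂ = 2.180 m; the jump forms here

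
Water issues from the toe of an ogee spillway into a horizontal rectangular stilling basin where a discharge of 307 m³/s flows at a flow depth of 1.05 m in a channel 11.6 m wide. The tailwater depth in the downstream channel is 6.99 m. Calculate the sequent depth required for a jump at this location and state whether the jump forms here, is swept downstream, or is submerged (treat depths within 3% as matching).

q = Q/b = 307/11.6 = 26.5 m²/s; V₁ = q/y₁ = 25.2 m/s. Fr₁ = V₁/√(g·y₁) = 7.85.
Sequent-depth ratio: y₂/y₁ = ½[√(1 + 8Fr₁²) − 1] = ½[√494.4 − 1] = 10.6.
y₂ = 10.6 × 1.05 = 11.1 m.
Tailwater y_tw = 6.99 m: y_tw < y₂, so the jump is swept downstream.

y₂ = 11.1 m; the jump is swept downstream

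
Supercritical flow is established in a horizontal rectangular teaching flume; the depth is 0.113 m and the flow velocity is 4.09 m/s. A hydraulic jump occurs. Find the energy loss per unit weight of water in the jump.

ΔE = 0.365 m

Fr₁ = V₁/√(g·y₁) = 4.09/√(9.81×0.113) = 3.88.
Bélanger equation: y₂/y₁ = ½[√(1 + 8Fr₁²) − 1] = ½[√121.7 − 1] = 5.02.
y₂ = 5.02 × 0.113 = 0.567 m.
Head loss: ΔE = (y₂ − y₁)³/(4y₁y₂) = (0.567 − 0.113)³/(4×0.113×0.567) = 0.0935/0.256 = 0.365 m.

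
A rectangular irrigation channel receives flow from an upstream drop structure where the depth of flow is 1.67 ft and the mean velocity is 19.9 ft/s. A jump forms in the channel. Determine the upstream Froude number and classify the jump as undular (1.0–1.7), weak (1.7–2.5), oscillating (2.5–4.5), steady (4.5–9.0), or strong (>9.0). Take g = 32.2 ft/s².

Fr₁ = V₁/√(g·y₁) = 19.9/√(32.2×1.67) = 2.71.
Fr₁ = 2.71 lies in the oscillating range.

Fr₁ = 2.71; oscillating jump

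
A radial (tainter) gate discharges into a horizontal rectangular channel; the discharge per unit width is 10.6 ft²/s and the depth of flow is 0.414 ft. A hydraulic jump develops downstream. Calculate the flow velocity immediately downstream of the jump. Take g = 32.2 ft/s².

V₁ = q/y₁ = 10.6/0.414 = 25.6 ft/s. Fr₁ = V₁/√(g·y₁) = 25.6/√(32.2×0.414) = 7.01.
From the momentum equation for a rectangular channel, y₂/y₁ = ½[√(1 + 8Fr₁²) − 1] = ½[√394.4 − 1] = 9.43.
y₂ = 9.43 × 0.414 = 3.90 ft.
V₂ = q/y₂ = 10.6/3.90 = 2.72 ft/s.

V₂ = 2.72 ft/s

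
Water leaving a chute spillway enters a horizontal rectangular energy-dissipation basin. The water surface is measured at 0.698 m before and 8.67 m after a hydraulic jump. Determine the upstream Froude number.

Fr₁ = 9.13

For a rectangular channel the momentum equation gives q² = ½·g·y₁·y₂·(y₁ + y₂) = ½×9.81×0.698×8.67×9.37 = 278.
q = √278 = 16.7 m²/s.
V₁ = q/y₁ = 23.9 m/s; Fr₁ = V₁/√(g·y₁) = 9.13.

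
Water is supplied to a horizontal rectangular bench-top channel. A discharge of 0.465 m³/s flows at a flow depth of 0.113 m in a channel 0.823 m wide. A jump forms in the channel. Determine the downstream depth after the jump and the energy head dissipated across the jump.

y₂ = 0.705 m; ΔE = 0.650 m

q = Q/b = 0.465/0.823 = 0.565 m²/s; V₁ = q/y₁ = 5.00 m/s. Fr₁ = V₁/√(g·y₁) = 4.75.
Conjugate-depth relation: y₂/y₁ = ½[√(1 + 8Fr₁²) − 1] = ½[√181.4 − 1] = 6.23.
y₂ = 6.23 × 0.113 = 0.705 m.
Head loss: ΔE = (y₂ − y₁)³/(4y₁y₂) = (0.705 − 0.113)³/(4×0.113×0.705) = 0.207/0.318 = 0.650 m.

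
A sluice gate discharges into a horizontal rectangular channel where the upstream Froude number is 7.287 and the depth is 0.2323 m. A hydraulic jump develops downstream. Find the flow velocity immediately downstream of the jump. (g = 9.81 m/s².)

Fr₁ = 7.287 (given).
Bélanger equation: y₂/y₁ = ½[√(1 + 8Fr₁²) − 1] = ½[√425.80 − 1] = 9.817.
y₂ = 9.817 × 0.2323 = 2.281 m.
V₁ = Fr₁·√(g·y₁) = 7.287×√(9.81×0.2323) = 11.00 m/s; q = V₁·y₁ = 2.555 m²/s.
V₂ = q/y₂ = 2.555/2.281 = 1.120 m/s.

V₂ = 1.120 m/s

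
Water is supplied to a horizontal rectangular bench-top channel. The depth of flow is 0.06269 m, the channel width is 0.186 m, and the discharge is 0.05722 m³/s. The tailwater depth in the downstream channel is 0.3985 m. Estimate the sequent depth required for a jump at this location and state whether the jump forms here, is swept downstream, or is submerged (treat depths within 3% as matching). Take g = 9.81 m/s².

q = Q/b = 0.05722/0.186 = 0.3076 m²/s; V₁ = q/y₁ = 4.907 m/s. Fr₁ = V₁/√(g·y₁) = 6.258.
Bélanger equation: y₂/y₁ = ½[√(1 + 8Fr₁²) − 1] = ½[√314.25 − 1] = 8.364.
y₂ = 8.364 × 0.06269 = 0.5243 m.
Tailwater y_tw = 0.3985 m: y_tw < y₂, so the jump is swept downstream.

y₂ = 0.5243 m; the jump is swept downstream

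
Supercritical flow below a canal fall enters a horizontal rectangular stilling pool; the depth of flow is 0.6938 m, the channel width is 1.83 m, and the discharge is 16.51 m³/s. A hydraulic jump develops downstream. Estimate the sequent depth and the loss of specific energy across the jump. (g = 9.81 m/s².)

y₂ = 4.556 m; ΔE = 4.556 m

q = Q/b = 16.51/1.83 = 9.022 m²/s; V₁ = q/y₁ = 13.00 m/s. Fr₁ = V₁/√(g·y₁) = 4.984.
Sequent-depth ratio: y₂/y₁ = ½[√(1 + 8Fr₁²) − 1] = ½[√199.75 − 1] = 6.567.
y₂ = 6.567 × 0.6938 = 4.556 m.
V₂ = q/y₂ = 9.022/4.556 = 1.980 m/s. E₁ = y₁ + V₁²/2g = 9.312 m; E₂ = y₂ + V₂²/2g = 4.756 m. ΔE = E₁ − E₂ = 4.556 m.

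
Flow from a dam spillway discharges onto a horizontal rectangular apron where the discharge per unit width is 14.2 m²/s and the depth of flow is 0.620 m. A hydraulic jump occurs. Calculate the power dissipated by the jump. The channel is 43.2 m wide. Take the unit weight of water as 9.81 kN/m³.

P = 116445 kW

V₁ = q/y₁ = 14.2/0.620 = 22.9 m/s. Fr₁ = V₁/√(g·y₁) = 22.9/√(9.81×0.620) = 9.29.
From the momentum equation for a rectangular channel, y₂/y₁ = ½[√(1 + 8Fr₁²) − 1] = ½[√691.0 − 1] = 12.6.
y₂ = 12.6 × 0.620 = 7.84 m.
Head loss: ΔE = (y₂ − y₁)³/(4y₁y₂) = (7.84 − 0.620)³/(4×0.620×7.84) = 376/19.4 = 19.3 m.
Q = q·b = 14.2 × 43.2 = 613 m³/s. P = γ·Q·ΔE = 9.81 × 613 × 19.3 = 116445 kW.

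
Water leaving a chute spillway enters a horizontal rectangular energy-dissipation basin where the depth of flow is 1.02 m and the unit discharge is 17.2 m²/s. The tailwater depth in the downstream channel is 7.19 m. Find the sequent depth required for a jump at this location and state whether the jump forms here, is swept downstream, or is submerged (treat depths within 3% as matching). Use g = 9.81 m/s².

V₁ = q/y₁ = 17.2/1.02 = 16.9 m/s. Fr₁ = V₁/√(g·y₁) = 16.9/√(9.81×1.02) = 5.33.
Sequent-depth ratio: y₂/y₁ = ½[√(1 + 8Fr₁²) − 1] = ½[√228.3 − 1] = 7.06.
y₂ = 7.06 × 1.02 = 7.20 m.
Tailwater y_tw = 7.19 m: y_tw ≈ y₂, so the jump forms here.

y₂ = 7.20 m; the jump forms here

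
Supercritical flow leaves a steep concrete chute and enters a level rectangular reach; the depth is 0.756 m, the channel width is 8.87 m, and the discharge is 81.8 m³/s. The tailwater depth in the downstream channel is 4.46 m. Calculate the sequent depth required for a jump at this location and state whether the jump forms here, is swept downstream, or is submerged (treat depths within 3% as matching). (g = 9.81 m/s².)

q = Q/b = 81.8/8.87 = 9.22 m²/s; V₁ = q/y₁ = 12.2 m/s. Fr₁ = V₁/√(g·y₁) = 4.48.
From the momentum equation for a rectangular channel, y₂/y₁ = ½[√(1 + 8Fr₁²) − 1] = ½[√161.5 − 1] = 5.85.
y₂ = 5.85 × 0.756 = 4.43 m.
Tailwater y_tw = 4.46 m: y_tw ≈ y₂, so the jump forms here.

y₂ = 4.43 m; the jump forms here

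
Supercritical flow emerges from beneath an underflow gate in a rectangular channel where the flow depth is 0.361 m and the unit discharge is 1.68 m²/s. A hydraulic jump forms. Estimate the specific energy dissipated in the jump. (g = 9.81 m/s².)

ΔE = 0.250 m

V₁ = q/y₁ = 1.68/0.361 = 4.65 m/s. Fr₁ = V₁/√(g·y₁) = 4.65/√(9.81×0.361) = 2.47.
Bélanger equation: y₂/y₁ = ½[√(1 + 8Fr₁²) − 1] = ½[√49.92 − 1] = 3.03.
y₂ = 3.03 × 0.361 = 1.09 m.
Head loss: ΔE = (y₂ − y₁)³/(4y₁y₂) = (1.09 − 0.361)³/(4×0.361×1.09) = 0.395/1.58 = 0.250 m.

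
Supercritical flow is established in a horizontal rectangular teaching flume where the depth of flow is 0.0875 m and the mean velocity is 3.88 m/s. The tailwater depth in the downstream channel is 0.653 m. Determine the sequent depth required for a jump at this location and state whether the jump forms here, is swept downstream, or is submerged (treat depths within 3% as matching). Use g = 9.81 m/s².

Fr₁ = V₁/√(g·y₁) = 3.88/√(9.81×0.0875) = 4.19.
From the momentum equation for a rectangular channel, y₂/y₁ = ½[√(1 + 8Fr₁²) − 1] = ½[√141.3 − 1] = 5.44.
y₂ = 5.44 × 0.0875 = 0.476 m.
Tailwater y_tw = 0.653 m: y_tw > y₂, so the jump is submerged.

y₂ = 0.476 m; the jump is submerged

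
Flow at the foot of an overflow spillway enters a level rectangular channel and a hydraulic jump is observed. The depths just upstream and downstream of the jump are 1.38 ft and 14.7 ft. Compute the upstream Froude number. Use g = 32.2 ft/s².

Fr₁ = 7.88

For a rectangular channel the momentum equation gives q² = ½·g·y₁·y₂·(y₁ + y₂) = ½×32.2×1.38×14.7×16.1 = 5252.
q = √5252 = 72.5 ft²/s.
V₁ = q/y₁ = 52.5 ft/s; Fr₁ = V₁/√(g·y₁) = 7.88.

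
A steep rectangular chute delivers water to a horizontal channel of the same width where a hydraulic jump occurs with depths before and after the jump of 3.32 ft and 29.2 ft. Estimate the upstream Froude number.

For a rectangular channel the momentum equation gives q² = ½·g·y₁·y₂·(y₁ + y₂) = ½×32.2×3.32×29.2×32.5 = 50757.
q = √50757 = 225 ft²/s.
V₁ = q/y₁ = 67.9 ft/s; Fr₁ = V₁/√(g·y₁) = 6.56.

Fr₁ = 6.56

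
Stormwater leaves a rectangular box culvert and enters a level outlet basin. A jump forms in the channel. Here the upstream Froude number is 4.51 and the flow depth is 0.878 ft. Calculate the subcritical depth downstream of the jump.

Fr₁ = 4.51 (given).
From the momentum equation for a rectangular channel, y₂/y₁ = ½[√(1 + 8Fr₁²) − 1] = ½[√163.7 − 1] = 5.90.
y₂ = 5.90 × 0.878 = 5.18 ft.

y₂ = 5.18 ft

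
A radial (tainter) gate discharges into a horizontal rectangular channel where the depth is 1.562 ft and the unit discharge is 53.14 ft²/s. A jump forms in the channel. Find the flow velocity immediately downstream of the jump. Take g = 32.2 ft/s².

V₁ = q/y₁ = 53.14/1.562 = 34.02 ft/s. Fr₁ = V₁/√(g·y₁) = 34.02/√(32.2×1.562) = 4.797.
Conjugate-depth relation: y₂/y₁ = ½[√(1 + 8Fr₁²) − 1] = ½[√185.09 − 1] = 6.302.
y₂ = 6.302 × 1.562 = 9.844 ft.
V₂ = q/y₂ = 53.14/9.844 = 5.398 ft/s.

V₂ = 5.398 ft/s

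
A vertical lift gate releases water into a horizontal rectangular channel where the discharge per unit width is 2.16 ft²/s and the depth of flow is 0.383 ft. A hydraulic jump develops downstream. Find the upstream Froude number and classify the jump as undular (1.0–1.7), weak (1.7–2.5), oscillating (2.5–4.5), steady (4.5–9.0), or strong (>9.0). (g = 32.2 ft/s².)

Fr₁ = 1.61; undular jump

V₁ = q/y₁ = 2.16/0.383 = 5.64 ft/s. Fr₁ = V₁/√(g·y₁) = 5.64/√(32.2×0.383) = 1.61.
Fr₁ = 1.61 lies in the undular range.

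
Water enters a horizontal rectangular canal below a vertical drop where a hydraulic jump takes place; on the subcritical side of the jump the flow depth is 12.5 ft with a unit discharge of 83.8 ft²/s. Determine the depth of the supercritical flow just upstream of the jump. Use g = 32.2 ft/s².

y₁ = 2.35 ft

V₂ = q/y₂ = 83.8/12.5 = 6.70 ft/s; Fr₂ = V₂/√(g·y₂) = 0.334.
Applying the sequent-depth relation in reverse, y₁/y₂ = ½[√(1 + 8Fr₂²) − 1] = ½[√1.893 − 1] = 0.188.
y₁ = 0.188 × 12.5 = 2.35 ft.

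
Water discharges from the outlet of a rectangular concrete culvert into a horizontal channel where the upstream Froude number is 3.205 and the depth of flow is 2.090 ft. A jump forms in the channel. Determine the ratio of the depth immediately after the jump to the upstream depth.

Fr₁ = 3.205 (given).
Conjugate-depth relation: y₂/y₁ = ½[√(1 + 8Fr₁²) − 1] = ½[√83.176 − 1] = 4.060.

y₂/y₁ = 4.060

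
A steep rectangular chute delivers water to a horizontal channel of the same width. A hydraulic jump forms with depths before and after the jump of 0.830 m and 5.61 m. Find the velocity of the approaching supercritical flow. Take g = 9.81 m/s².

V₁ = 14.6 m/s

For a rectangular channel the momentum equation gives q² = ½·g·y₁·y₂·(y₁ + y₂) = ½×9.81×0.830×5.61×6.44 = 147.
q = √147 = 12.1 m²/s.
V₁ = q/y₁ = 12.1/0.830 = 14.6 m/s.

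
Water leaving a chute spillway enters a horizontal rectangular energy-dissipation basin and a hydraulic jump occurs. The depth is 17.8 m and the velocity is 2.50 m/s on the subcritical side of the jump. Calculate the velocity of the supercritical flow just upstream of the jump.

Fr₂ = V₂/√(g·y₂) = 2.50/√(9.81×17.8) = 0.189.
Since the conjugate-depth ratio holds either way, y₁/y₂ = ½[√(1 + 8Fr₂²) − 1] = ½[√1.286 − 1] = 0.0671.
y₁ = 0.0671 × 17.8 = 1.19 m.
V₁ = q/y₁ = 44.5/1.19 = 37.3 m/s.

V₁ = 37.3 m/s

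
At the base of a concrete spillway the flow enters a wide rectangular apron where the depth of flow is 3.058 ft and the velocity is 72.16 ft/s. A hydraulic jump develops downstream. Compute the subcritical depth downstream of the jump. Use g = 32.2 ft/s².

y₂ = 29.96 ft

Fr₁ = V₁/√(g·y₁) = 72.16/√(32.2×3.058) = 7.272.
From the momentum equation for a rectangular channel, y₂/y₁ = ½[√(1 + 8Fr₁²) − 1] = ½[√424.05 − 1] = 9.796.
y₂ = 9.796 × 3.058 = 29.96 ft.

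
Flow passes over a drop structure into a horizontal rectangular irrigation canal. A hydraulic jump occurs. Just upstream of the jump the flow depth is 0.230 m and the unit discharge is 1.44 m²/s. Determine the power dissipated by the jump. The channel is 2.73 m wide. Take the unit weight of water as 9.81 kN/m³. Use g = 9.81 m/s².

V₁ = q/y₁ = 1.44/0.230 = 6.26 m/s. Fr₁ = V₁/√(g·y₁) = 6.26/√(9.81×0.230) = 4.17.
From the momentum equation for a rectangular channel, y₂/y₁ = ½[√(1 + 8Fr₁²) − 1] = ½[√140.0 − 1] = 5.42.
y₂ = 5.42 × 0.230 = 1.25 m.
V₂ = q/y₂ = 1.44/1.25 = 1.16 m/s. E₁ = y₁ + V₁²/2g = 2.23 m; E₂ = y₂ + V₂²/2g = 1.31 m. ΔE = E₁ − E₂ = 0.914 m.
Q = q·b = 1.44 × 2.73 = 3.93 m³/s. P = γ·Q·ΔE = 9.81 × 3.93 × 0.914 = 35.3 kW.

P = 35.3 kW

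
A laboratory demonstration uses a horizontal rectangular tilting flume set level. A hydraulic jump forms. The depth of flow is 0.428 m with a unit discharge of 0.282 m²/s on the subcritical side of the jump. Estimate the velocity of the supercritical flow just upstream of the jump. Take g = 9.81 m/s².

V₁ = 3.75 m/s

V₂ = q/y₂ = 0.282/0.428 = 0.659 m/s; Fr₂ = V₂/√(g·y₂) = 0.322.
Applying the sequent-depth relation in reverse, y₁/y₂ = ½[√(1 + 8Fr₂²) − 1] = ½[√1.827 − 1] = 0.176.
y₁ = 0.176 × 0.428 = 0.0753 m.
V₁ = q/y₁ = 0.282/0.0753 = 3.75 m/s.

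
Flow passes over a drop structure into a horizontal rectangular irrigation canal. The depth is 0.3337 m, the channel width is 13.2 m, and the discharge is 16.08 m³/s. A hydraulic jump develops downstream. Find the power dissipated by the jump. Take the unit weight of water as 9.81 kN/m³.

P = 14.96 kW

q = Q/b = 16.08/13.2 = 1.218 m²/s; V₁ = q/y₁ = 3.651 m/s. Fr₁ = V₁/√(g·y₁) = 2.018.
Sequent-depth ratio: y₂/y₁ = ½[√(1 + 8Fr₁²) − 1] = ½[√33.567 − 1] = 2.397.
y₂ = 2.397 × 0.3337 = 0.7998 m.
Head loss: ΔE = (y₂ − y₁)³/(4y₁y₂) = (0.7998 − 0.3337)³/(4×0.3337×0.7998) = 0.1013/1.068 = 0.09486 m.
P = γ·Q·ΔE = 9.81 × 16.08 × 0.09486 = 14.96 kW.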